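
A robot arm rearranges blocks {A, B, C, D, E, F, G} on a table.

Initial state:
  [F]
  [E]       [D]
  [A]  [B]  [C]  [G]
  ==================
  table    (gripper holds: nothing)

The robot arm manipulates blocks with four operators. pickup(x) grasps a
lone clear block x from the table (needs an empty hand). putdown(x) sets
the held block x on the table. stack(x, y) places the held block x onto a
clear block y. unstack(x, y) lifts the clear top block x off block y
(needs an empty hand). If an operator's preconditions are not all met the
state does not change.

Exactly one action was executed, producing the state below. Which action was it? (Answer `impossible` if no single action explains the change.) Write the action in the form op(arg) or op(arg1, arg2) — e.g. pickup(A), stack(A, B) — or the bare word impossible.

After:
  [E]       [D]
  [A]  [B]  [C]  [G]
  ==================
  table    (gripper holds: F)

target: towers=[A/E; B; C/D; G] holding=F
         pickup(B) → towers=[A/E/F; C/D; G] holding=B
     unstack(F, E) → towers=[A/E; B; C/D; G] holding=F  ← match
         pickup(G) → towers=[A/E/F; B; C/D] holding=G
     unstack(D, C) → towers=[A/E/F; B; C; G] holding=D

unstack(F, E)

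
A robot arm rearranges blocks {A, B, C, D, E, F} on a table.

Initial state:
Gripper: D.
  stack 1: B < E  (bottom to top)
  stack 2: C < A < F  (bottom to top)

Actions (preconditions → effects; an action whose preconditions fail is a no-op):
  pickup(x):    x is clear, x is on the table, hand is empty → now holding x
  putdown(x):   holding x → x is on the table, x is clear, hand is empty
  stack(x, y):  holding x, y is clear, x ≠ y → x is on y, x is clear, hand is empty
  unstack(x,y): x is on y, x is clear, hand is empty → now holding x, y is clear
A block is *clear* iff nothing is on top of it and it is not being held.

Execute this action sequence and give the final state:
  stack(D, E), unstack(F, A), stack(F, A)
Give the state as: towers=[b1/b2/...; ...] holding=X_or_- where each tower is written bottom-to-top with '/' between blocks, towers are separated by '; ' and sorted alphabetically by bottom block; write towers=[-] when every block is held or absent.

towers=[B/E/D; C/A/F] holding=-

step 1 (stack(D, E)): towers=[B/E/D; C/A/F] holding=-
step 2 (unstack(F, A)): towers=[B/E/D; C/A] holding=F
step 3 (stack(F, A)): towers=[B/E/D; C/A/F] holding=-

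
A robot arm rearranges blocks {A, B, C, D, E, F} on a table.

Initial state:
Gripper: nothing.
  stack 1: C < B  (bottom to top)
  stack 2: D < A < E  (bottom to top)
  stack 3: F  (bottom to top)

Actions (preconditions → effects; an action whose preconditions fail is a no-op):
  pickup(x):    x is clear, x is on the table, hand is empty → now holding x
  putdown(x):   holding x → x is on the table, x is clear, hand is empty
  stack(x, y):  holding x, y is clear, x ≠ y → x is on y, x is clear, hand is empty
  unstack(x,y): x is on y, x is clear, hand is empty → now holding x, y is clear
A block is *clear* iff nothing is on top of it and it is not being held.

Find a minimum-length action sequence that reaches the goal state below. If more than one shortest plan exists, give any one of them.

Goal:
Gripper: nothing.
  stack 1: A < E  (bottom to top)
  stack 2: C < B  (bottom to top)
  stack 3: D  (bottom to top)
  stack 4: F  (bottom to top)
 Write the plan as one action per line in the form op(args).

step 1 (unstack(E, A)): towers=[C/B; D/A; F] holding=E
step 2 (putdown(E)): towers=[C/B; D/A; E; F] holding=-
step 3 (unstack(A, D)): towers=[C/B; D; E; F] holding=A
step 4 (putdown(A)): towers=[A; C/B; D; E; F] holding=-
step 5 (pickup(E)): towers=[A; C/B; D; F] holding=E
step 6 (stack(E, A)): towers=[A/E; C/B; D; F] holding=-
goal check: towers=[A/E; C/B; D; F] holding=- — reached (length 6, optimal by BFS)

unstack(E, A)
putdown(E)
unstack(A, D)
putdown(A)
pickup(E)
stack(E, A)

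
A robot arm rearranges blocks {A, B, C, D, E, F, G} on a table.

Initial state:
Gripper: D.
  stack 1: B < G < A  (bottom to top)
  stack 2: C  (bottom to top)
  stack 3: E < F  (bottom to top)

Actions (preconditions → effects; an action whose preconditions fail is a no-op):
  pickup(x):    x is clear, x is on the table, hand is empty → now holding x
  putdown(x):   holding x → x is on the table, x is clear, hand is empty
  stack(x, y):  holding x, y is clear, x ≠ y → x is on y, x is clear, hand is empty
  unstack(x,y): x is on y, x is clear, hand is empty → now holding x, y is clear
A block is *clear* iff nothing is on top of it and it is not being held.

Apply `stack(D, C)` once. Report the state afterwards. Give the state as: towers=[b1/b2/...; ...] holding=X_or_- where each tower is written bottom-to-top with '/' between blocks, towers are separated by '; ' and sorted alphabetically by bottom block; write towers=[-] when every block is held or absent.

before: towers=[B/G/A; C; E/F] holding=D
pre[stack(D, C)]: holding(D) ✓, clear(C) ✓, D≠C ✓
all met → apply stack(D, C)
after:  towers=[B/G/A; C/D; E/F] holding=-

towers=[B/G/A; C/D; E/F] holding=-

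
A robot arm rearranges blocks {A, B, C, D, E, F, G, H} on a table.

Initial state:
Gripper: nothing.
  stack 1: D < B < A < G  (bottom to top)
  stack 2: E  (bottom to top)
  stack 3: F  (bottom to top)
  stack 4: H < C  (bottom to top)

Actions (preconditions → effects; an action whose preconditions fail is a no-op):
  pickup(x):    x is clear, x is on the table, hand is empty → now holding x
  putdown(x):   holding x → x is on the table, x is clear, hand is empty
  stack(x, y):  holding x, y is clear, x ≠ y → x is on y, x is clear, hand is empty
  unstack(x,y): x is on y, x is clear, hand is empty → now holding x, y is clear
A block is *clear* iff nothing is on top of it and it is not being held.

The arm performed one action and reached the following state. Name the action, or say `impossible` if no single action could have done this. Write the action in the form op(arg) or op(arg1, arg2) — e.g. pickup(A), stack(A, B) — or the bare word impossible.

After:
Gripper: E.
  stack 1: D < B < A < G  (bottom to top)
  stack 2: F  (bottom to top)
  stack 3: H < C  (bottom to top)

target: towers=[D/B/A/G; F; H/C] holding=E
     unstack(G, A) → towers=[D/B/A; E; F; H/C] holding=G
         pickup(E) → towers=[D/B/A/G; F; H/C] holding=E  ← match
         pickup(F) → towers=[D/B/A/G; E; H/C] holding=F
     unstack(C, H) → towers=[D/B/A/G; E; F; H] holding=C

pickup(E)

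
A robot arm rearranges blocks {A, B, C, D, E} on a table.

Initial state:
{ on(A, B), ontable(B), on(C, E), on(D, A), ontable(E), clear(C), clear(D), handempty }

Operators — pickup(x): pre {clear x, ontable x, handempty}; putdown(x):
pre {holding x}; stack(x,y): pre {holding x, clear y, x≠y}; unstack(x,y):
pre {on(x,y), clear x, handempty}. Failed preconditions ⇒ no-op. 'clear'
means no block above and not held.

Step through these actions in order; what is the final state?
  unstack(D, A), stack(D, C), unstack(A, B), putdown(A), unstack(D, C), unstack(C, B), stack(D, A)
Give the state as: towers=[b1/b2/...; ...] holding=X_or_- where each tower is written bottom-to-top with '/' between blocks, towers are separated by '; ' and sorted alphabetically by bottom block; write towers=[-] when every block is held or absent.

towers=[A/D; B; E/C] holding=-

step 1 (unstack(D, A)): towers=[B/A; E/C] holding=D
step 2 (stack(D, C)): towers=[B/A; E/C/D] holding=-
step 3 (unstack(A, B)): towers=[B; E/C/D] holding=A
step 4 (putdown(A)): towers=[A; B; E/C/D] holding=-
step 5 (unstack(D, C)): towers=[A; B; E/C] holding=D
step 6 (unstack(C, B)) [no-op]: towers=[A; B; E/C] holding=D
step 7 (stack(D, A)): towers=[A/D; B; E/C] holding=-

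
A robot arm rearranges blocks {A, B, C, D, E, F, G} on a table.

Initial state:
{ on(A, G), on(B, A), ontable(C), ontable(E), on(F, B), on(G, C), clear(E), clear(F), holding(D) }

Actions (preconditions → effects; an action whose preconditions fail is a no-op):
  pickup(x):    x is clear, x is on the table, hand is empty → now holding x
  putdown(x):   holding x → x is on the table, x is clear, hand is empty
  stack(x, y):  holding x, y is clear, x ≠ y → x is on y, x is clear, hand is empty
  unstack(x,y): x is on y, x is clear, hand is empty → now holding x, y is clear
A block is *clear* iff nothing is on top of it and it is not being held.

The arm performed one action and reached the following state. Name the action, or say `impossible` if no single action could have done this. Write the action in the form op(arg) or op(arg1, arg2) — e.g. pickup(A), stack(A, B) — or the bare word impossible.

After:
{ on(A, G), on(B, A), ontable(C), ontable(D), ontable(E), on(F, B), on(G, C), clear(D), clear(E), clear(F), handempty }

putdown(D)

target: towers=[C/G/A/B/F; D; E] holding=-
        putdown(D) → towers=[C/G/A/B/F; D; E] holding=-  ← match
       stack(D, F) → towers=[C/G/A/B/F/D; E] holding=-
       stack(D, E) → towers=[C/G/A/B/F; E/D] holding=-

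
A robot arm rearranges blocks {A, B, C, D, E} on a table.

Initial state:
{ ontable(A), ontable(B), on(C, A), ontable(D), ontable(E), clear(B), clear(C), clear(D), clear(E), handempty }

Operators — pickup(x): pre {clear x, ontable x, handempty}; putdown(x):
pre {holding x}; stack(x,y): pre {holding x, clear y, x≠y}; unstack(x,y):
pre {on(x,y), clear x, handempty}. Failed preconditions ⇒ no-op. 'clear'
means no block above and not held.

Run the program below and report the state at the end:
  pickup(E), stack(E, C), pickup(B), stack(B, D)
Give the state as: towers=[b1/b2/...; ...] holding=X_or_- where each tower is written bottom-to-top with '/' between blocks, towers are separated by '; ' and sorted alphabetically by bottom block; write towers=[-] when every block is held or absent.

towers=[A/C/E; D/B] holding=-

step 1 (pickup(E)): towers=[A/C; B; D] holding=E
step 2 (stack(E, C)): towers=[A/C/E; B; D] holding=-
step 3 (pickup(B)): towers=[A/C/E; D] holding=B
step 4 (stack(B, D)): towers=[A/C/E; D/B] holding=-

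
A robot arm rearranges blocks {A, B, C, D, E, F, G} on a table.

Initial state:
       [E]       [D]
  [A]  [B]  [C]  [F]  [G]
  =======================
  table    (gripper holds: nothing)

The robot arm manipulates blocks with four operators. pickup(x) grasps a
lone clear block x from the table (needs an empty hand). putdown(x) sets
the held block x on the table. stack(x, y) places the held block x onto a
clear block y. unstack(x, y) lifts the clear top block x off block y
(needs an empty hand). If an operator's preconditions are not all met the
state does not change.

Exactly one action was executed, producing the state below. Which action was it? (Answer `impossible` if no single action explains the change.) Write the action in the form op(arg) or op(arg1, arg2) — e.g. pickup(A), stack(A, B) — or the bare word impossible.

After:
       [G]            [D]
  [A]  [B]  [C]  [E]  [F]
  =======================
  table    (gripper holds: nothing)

target: towers=[A; B/G; C; E; F/D] holding=-
         pickup(G) → towers=[A; B/E; C; F/D] holding=G
     unstack(D, F) → towers=[A; B/E; C; F; G] holding=D
         pickup(A) → towers=[B/E; C; F/D; G] holding=A
     unstack(E, B) → towers=[A; B; C; F/D; G] holding=E
         pickup(C) → towers=[A; B/E; F/D; G] holding=C
none of the 5 applicable actions match → impossible

impossible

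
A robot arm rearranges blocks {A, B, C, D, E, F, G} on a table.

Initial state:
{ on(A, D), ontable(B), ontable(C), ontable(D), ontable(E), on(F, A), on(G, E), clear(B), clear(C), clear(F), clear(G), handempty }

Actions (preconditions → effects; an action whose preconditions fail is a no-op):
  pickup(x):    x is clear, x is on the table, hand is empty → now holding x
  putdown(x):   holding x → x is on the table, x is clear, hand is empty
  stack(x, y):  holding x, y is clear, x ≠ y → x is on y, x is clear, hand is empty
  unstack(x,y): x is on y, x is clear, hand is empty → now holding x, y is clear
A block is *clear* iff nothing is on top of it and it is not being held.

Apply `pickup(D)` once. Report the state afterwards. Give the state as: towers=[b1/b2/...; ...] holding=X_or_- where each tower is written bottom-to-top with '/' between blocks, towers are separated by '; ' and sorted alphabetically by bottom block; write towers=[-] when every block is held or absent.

before: towers=[B; C; D/A/F; E/G] holding=-
pre[pickup(D)]: clear(D) fail, ontable(D) ok, handempty ok
clear(D) unmet → pickup(D) is a no-op
after:  towers=[B; C; D/A/F; E/G] holding=-

towers=[B; C; D/A/F; E/G] holding=-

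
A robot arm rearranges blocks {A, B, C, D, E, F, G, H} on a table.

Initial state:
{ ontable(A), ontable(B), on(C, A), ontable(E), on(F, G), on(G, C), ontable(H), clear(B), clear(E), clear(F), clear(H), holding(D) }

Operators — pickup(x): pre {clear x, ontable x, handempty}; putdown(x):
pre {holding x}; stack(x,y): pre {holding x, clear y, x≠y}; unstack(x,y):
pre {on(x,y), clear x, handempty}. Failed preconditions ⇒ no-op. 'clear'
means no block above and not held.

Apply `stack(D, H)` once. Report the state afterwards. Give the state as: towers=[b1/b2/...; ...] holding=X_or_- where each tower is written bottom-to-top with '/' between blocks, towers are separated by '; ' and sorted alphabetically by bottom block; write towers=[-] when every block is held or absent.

before: towers=[A/C/G/F; B; E; H] holding=D
pre[stack(D, H)]: holding(D) ✓, clear(H) ✓, D≠H ✓
all met → apply stack(D, H)
after:  towers=[A/C/G/F; B; E; H/D] holding=-

towers=[A/C/G/F; B; E; H/D] holding=-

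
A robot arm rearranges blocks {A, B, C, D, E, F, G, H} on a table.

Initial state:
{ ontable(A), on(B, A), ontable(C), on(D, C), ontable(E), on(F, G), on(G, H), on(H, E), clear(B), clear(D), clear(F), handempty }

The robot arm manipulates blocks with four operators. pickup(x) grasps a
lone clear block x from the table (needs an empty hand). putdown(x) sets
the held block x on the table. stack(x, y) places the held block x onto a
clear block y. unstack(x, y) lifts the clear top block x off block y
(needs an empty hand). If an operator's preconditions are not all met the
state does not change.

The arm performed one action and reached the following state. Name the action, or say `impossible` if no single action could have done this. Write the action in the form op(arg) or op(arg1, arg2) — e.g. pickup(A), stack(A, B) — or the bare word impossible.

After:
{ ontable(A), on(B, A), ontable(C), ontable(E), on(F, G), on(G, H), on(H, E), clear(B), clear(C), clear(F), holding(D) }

unstack(D, C)

target: towers=[A/B; C; E/H/G/F] holding=D
     unstack(B, A) → towers=[A; C/D; E/H/G/F] holding=B
     unstack(F, G) → towers=[A/B; C/D; E/H/G] holding=F
     unstack(D, C) → towers=[A/B; C; E/H/G/F] holding=D  ← match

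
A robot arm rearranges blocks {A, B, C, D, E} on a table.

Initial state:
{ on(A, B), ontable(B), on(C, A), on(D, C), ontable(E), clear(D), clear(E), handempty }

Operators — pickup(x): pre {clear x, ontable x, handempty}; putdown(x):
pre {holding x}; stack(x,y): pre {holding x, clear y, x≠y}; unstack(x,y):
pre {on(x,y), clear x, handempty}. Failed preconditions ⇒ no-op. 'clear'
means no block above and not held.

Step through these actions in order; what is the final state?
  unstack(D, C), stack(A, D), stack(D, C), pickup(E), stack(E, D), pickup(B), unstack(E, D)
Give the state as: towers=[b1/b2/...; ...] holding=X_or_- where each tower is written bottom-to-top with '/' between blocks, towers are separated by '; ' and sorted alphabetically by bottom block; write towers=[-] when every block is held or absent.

towers=[B/A/C/D] holding=E

step 1 (unstack(D, C)): towers=[B/A/C; E] holding=D
step 2 (stack(A, D)) [no-op]: towers=[B/A/C; E] holding=D
step 3 (stack(D, C)): towers=[B/A/C/D; E] holding=-
step 4 (pickup(E)): towers=[B/A/C/D] holding=E
step 5 (stack(E, D)): towers=[B/A/C/D/E] holding=-
step 6 (pickup(B)) [no-op]: towers=[B/A/C/D/E] holding=-
step 7 (unstack(E, D)): towers=[B/A/C/D] holding=E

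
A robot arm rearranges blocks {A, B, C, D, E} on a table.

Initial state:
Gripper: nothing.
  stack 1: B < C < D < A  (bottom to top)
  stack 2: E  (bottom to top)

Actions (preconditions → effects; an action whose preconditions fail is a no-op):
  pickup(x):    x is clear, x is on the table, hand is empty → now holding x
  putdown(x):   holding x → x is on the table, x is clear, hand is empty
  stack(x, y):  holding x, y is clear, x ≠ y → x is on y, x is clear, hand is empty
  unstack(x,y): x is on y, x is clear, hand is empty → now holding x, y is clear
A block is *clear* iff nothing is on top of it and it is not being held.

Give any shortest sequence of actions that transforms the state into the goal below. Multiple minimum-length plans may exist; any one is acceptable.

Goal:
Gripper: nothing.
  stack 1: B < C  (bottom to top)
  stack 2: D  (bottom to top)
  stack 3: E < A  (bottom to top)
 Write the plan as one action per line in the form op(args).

unstack(A, D)
stack(A, E)
unstack(D, C)
putdown(D)

step 1 (unstack(A, D)): towers=[B/C/D; E] holding=A
step 2 (stack(A, E)): towers=[B/C/D; E/A] holding=-
step 3 (unstack(D, C)): towers=[B/C; E/A] holding=D
step 4 (putdown(D)): towers=[B/C; D; E/A] holding=-
goal check: towers=[B/C; D; E/A] holding=- — reached (length 4, optimal by BFS)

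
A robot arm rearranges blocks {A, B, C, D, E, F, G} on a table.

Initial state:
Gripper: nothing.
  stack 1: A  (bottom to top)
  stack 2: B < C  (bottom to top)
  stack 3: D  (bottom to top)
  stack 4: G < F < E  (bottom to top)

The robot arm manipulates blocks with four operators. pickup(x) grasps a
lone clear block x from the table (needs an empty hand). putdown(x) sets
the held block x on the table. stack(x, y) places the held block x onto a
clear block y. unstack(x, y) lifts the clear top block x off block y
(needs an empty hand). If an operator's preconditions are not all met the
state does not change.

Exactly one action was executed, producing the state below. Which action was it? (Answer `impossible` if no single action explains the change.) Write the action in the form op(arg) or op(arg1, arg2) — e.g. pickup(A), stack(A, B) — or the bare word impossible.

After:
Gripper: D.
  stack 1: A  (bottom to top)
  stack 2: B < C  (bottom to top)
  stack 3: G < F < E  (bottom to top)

target: towers=[A; B/C; G/F/E] holding=D
         pickup(D) → towers=[A; B/C; G/F/E] holding=D  ← match
         pickup(A) → towers=[B/C; D; G/F/E] holding=A
     unstack(E, F) → towers=[A; B/C; D; G/F] holding=E
     unstack(C, B) → towers=[A; B; D; G/F/E] holding=C

pickup(D)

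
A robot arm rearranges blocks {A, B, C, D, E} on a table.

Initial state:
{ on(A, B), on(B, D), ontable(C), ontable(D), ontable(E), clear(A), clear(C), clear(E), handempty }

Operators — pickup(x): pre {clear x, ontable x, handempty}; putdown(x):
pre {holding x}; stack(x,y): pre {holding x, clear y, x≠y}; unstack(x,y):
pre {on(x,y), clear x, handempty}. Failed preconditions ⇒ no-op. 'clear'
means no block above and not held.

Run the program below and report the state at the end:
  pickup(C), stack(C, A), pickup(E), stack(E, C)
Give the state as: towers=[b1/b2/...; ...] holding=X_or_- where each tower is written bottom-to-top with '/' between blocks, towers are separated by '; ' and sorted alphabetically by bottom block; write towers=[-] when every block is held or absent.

towers=[D/B/A/C/E] holding=-

step 1 (pickup(C)): towers=[D/B/A; E] holding=C
step 2 (stack(C, A)): towers=[D/B/A/C; E] holding=-
step 3 (pickup(E)): towers=[D/B/A/C] holding=E
step 4 (stack(E, C)): towers=[D/B/A/C/E] holding=-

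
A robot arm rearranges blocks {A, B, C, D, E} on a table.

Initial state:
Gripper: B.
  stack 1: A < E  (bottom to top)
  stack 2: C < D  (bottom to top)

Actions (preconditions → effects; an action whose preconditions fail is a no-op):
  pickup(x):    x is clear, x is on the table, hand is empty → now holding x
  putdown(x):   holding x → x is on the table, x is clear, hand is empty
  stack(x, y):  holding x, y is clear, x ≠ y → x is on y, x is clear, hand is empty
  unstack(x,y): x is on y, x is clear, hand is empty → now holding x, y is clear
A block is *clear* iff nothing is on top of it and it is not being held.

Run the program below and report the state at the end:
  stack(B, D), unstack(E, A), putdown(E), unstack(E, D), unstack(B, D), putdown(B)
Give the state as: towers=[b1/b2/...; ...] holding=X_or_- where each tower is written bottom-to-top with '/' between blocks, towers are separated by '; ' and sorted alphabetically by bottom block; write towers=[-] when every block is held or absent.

step 1 (stack(B, D)): towers=[A/E; C/D/B] holding=-
step 2 (unstack(E, A)): towers=[A; C/D/B] holding=E
step 3 (putdown(E)): towers=[A; C/D/B; E] holding=-
step 4 (unstack(E, D)) [no-op]: towers=[A; C/D/B; E] holding=-
step 5 (unstack(B, D)): towers=[A; C/D; E] holding=B
step 6 (putdown(B)): towers=[A; B; C/D; E] holding=-

towers=[A; B; C/D; E] holding=-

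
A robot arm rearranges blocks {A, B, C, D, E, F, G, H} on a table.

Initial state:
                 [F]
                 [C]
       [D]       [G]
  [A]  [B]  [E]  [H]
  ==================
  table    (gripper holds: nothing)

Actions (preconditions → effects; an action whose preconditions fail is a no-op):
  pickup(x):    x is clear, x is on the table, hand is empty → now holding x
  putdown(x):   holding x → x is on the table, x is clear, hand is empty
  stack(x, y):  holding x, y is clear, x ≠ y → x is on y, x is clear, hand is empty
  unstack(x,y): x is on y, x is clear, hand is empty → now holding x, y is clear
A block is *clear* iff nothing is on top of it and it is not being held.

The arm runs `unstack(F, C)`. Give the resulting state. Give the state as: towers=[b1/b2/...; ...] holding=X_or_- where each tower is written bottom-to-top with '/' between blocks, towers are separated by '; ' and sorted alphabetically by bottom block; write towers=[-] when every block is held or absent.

towers=[A; B/D; E; H/G/C] holding=F

before: towers=[A; B/D; E; H/G/C/F] holding=-
pre[unstack(F, C)]: on(F,C) ✓, clear(F) ✓, handempty ✓
all met → apply unstack(F, C)
after:  towers=[A; B/D; E; H/G/C] holding=F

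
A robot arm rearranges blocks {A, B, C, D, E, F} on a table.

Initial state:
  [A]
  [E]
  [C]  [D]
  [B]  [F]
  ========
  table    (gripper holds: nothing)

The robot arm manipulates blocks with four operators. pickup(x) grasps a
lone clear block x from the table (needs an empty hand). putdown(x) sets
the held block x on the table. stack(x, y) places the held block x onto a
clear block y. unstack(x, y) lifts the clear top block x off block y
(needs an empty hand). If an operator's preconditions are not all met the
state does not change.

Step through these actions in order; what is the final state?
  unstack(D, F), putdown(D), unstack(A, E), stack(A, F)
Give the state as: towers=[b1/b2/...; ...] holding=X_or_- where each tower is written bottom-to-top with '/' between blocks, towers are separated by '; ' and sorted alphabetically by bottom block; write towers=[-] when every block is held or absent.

step 1 (unstack(D, F)): towers=[B/C/E/A; F] holding=D
step 2 (putdown(D)): towers=[B/C/E/A; D; F] holding=-
step 3 (unstack(A, E)): towers=[B/C/E; D; F] holding=A
step 4 (stack(A, F)): towers=[B/C/E; D; F/A] holding=-

towers=[B/C/E; D; F/A] holding=-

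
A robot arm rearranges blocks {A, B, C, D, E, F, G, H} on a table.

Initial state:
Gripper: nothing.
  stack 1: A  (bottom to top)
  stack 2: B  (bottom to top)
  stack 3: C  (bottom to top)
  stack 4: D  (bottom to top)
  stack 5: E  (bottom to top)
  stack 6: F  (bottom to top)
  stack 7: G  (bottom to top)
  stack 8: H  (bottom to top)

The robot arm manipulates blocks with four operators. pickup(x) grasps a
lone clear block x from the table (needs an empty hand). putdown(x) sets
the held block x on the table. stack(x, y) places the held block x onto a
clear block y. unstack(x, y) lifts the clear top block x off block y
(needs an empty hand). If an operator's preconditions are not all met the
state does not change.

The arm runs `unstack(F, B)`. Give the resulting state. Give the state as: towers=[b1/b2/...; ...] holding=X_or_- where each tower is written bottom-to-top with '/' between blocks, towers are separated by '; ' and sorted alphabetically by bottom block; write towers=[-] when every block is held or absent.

before: towers=[A; B; C; D; E; F; G; H] holding=-
pre[unstack(F, B)]: on(F,B) ✗, clear(F) ✓, handempty ✓
on(F,B) unmet → unstack(F, B) is a no-op
after:  towers=[A; B; C; D; E; F; G; H] holding=-

towers=[A; B; C; D; E; F; G; H] holding=-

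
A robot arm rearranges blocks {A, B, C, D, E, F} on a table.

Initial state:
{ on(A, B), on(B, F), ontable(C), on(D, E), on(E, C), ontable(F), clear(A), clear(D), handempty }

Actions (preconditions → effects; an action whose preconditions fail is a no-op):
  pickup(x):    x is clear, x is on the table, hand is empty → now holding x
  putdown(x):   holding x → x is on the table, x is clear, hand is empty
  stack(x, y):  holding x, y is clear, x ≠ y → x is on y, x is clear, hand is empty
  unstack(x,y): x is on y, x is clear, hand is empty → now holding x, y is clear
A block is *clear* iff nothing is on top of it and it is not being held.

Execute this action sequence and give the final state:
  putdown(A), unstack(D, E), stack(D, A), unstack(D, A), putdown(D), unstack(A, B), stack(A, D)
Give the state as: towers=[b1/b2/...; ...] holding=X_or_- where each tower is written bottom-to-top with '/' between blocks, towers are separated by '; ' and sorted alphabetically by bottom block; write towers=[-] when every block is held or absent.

towers=[C/E; D/A; F/B] holding=-

step 1 (putdown(A)) [no-op]: towers=[C/E/D; F/B/A] holding=-
step 2 (unstack(D, E)): towers=[C/E; F/B/A] holding=D
step 3 (stack(D, A)): towers=[C/E; F/B/A/D] holding=-
step 4 (unstack(D, A)): towers=[C/E; F/B/A] holding=D
step 5 (putdown(D)): towers=[C/E; D; F/B/A] holding=-
step 6 (unstack(A, B)): towers=[C/E; D; F/B] holding=A
step 7 (stack(A, D)): towers=[C/E; D/A; F/B] holding=-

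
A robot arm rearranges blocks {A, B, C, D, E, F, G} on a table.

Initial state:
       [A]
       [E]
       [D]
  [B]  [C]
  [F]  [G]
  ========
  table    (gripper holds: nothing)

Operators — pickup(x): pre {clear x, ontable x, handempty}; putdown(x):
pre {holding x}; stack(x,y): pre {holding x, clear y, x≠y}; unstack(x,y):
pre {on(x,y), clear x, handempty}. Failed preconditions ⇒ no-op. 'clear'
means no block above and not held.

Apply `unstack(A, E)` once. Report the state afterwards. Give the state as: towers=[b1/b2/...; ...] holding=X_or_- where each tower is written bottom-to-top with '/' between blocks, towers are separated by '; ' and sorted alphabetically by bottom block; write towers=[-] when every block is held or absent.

before: towers=[F/B; G/C/D/E/A] holding=-
pre[unstack(A, E)]: on(A,E) yes, clear(A) yes, handempty yes
all met → apply unstack(A, E)
after:  towers=[F/B; G/C/D/E] holding=A

towers=[F/B; G/C/D/E] holding=A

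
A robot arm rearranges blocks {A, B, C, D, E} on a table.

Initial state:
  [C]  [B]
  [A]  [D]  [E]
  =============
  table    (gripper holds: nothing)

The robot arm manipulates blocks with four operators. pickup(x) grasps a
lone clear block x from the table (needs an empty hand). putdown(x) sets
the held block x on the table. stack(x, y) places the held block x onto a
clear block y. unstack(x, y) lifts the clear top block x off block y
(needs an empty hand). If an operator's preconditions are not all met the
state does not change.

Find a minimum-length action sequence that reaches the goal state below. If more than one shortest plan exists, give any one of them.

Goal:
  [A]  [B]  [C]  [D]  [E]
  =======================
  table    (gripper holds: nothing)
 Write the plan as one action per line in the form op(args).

step 1 (unstack(B, D)): towers=[A/C; D; E] holding=B
step 2 (putdown(B)): towers=[A/C; B; D; E] holding=-
step 3 (unstack(C, A)): towers=[A; B; D; E] holding=C
step 4 (putdown(C)): towers=[A; B; C; D; E] holding=-
goal check: towers=[A; B; C; D; E] holding=- — reached (length 4, optimal by BFS)

unstack(B, D)
putdown(B)
unstack(C, A)
putdown(C)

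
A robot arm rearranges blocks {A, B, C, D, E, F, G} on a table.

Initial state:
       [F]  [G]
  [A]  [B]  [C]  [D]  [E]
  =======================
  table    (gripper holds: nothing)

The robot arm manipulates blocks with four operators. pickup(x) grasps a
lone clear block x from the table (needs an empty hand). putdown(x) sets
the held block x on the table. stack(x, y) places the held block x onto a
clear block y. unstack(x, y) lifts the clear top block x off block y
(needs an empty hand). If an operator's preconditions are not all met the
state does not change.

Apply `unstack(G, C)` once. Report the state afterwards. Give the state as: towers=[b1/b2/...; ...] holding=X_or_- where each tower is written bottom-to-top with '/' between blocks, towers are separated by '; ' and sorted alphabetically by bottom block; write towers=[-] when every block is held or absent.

before: towers=[A; B/F; C/G; D; E] holding=-
pre[unstack(G, C)]: on(G,C) ok, clear(G) ok, handempty ok
all met → apply unstack(G, C)
after:  towers=[A; B/F; C; D; E] holding=G

towers=[A; B/F; C; D; E] holding=G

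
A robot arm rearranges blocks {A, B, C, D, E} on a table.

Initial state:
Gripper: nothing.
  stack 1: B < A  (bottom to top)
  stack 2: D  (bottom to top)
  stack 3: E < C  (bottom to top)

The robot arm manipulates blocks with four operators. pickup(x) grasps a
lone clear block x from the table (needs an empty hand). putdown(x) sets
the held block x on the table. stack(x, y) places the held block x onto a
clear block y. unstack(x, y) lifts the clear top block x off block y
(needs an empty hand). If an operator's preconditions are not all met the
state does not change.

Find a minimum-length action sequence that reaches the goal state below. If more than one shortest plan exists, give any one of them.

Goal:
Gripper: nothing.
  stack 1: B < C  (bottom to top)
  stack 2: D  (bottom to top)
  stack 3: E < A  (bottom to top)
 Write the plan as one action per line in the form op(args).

step 1 (unstack(A, B)): towers=[B; D; E/C] holding=A
step 2 (putdown(A)): towers=[A; B; D; E/C] holding=-
step 3 (unstack(C, E)): towers=[A; B; D; E] holding=C
step 4 (stack(C, B)): towers=[A; B/C; D; E] holding=-
step 5 (pickup(A)): towers=[B/C; D; E] holding=A
step 6 (stack(A, E)): towers=[B/C; D; E/A] holding=-
goal check: towers=[B/C; D; E/A] holding=- — reached (length 6, optimal by BFS)

unstack(A, B)
putdown(A)
unstack(C, E)
stack(C, B)
pickup(A)
stack(A, E)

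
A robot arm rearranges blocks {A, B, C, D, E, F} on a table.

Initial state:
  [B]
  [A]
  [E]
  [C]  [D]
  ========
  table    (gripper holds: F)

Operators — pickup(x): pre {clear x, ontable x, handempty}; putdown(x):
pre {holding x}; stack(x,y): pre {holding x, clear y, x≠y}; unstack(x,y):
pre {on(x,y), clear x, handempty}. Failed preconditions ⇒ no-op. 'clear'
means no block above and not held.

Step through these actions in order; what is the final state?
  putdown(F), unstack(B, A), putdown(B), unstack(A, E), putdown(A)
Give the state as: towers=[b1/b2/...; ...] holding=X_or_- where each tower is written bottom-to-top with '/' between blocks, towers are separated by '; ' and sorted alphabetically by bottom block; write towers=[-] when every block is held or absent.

towers=[A; B; C/E; D; F] holding=-

step 1 (putdown(F)): towers=[C/E/A/B; D; F] holding=-
step 2 (unstack(B, A)): towers=[C/E/A; D; F] holding=B
step 3 (putdown(B)): towers=[B; C/E/A; D; F] holding=-
step 4 (unstack(A, E)): towers=[B; C/E; D; F] holding=A
step 5 (putdown(A)): towers=[A; B; C/E; D; F] holding=-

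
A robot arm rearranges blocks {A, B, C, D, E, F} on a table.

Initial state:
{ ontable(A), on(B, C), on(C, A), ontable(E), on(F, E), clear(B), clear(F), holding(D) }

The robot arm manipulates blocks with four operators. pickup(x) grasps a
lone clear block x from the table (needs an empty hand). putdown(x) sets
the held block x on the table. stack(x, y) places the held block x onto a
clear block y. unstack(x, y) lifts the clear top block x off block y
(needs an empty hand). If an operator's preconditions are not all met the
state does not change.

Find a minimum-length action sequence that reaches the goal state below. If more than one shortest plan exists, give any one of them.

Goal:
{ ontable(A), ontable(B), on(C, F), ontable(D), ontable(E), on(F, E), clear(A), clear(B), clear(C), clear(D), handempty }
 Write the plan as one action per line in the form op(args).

putdown(D)
unstack(B, C)
putdown(B)
unstack(C, A)
stack(C, F)

step 1 (putdown(D)): towers=[A/C/B; D; E/F] holding=-
step 2 (unstack(B, C)): towers=[A/C; D; E/F] holding=B
step 3 (putdown(B)): towers=[A/C; B; D; E/F] holding=-
step 4 (unstack(C, A)): towers=[A; B; D; E/F] holding=C
step 5 (stack(C, F)): towers=[A; B; D; E/F/C] holding=-
goal check: towers=[A; B; D; E/F/C] holding=- — reached (length 5, optimal by BFS)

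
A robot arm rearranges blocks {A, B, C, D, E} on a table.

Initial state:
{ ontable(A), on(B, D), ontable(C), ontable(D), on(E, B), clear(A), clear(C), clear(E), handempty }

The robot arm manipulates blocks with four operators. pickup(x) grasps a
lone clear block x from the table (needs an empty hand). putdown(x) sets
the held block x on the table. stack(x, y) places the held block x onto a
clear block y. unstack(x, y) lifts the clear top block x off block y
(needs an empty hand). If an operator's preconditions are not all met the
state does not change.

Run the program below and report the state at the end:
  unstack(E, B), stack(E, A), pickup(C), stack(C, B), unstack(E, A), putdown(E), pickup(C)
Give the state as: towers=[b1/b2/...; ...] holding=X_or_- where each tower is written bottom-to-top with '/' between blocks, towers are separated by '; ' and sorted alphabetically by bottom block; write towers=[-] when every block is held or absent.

towers=[A; D/B/C; E] holding=-

step 1 (unstack(E, B)): towers=[A; C; D/B] holding=E
step 2 (stack(E, A)): towers=[A/E; C; D/B] holding=-
step 3 (pickup(C)): towers=[A/E; D/B] holding=C
step 4 (stack(C, B)): towers=[A/E; D/B/C] holding=-
step 5 (unstack(E, A)): towers=[A; D/B/C] holding=E
step 6 (putdown(E)): towers=[A; D/B/C; E] holding=-
step 7 (pickup(C)) [no-op]: towers=[A; D/B/C; E] holding=-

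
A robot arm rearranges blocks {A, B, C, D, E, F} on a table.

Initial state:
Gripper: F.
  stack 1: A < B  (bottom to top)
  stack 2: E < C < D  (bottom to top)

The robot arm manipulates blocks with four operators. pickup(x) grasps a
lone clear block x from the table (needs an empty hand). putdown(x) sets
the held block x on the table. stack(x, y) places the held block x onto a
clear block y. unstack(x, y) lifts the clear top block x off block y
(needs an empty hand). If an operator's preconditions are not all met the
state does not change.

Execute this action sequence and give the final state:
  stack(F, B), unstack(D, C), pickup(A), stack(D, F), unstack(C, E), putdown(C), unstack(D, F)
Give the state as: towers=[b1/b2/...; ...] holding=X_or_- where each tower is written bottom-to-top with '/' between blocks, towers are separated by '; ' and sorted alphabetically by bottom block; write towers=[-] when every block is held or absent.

step 1 (stack(F, B)): towers=[A/B/F; E/C/D] holding=-
step 2 (unstack(D, C)): towers=[A/B/F; E/C] holding=D
step 3 (pickup(A)) [no-op]: towers=[A/B/F; E/C] holding=D
step 4 (stack(D, F)): towers=[A/B/F/D; E/C] holding=-
step 5 (unstack(C, E)): towers=[A/B/F/D; E] holding=C
step 6 (putdown(C)): towers=[A/B/F/D; C; E] holding=-
step 7 (unstack(D, F)): towers=[A/B/F; C; E] holding=D

towers=[A/B/F; C; E] holding=D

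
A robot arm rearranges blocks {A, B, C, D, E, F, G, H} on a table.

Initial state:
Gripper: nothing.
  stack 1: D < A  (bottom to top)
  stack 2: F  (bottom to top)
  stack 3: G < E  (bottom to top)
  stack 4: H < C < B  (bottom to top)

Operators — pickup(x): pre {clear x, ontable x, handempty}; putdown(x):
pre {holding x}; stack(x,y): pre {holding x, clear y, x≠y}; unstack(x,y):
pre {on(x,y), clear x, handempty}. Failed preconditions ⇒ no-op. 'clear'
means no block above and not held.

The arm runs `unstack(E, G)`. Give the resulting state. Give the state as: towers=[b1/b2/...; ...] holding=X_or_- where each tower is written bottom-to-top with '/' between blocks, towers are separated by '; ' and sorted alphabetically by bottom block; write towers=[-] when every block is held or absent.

towers=[D/A; F; G; H/C/B] holding=E

before: towers=[D/A; F; G/E; H/C/B] holding=-
pre[unstack(E, G)]: on(E,G) ok, clear(E) ok, handempty ok
all met → apply unstack(E, G)
after:  towers=[D/A; F; G; H/C/B] holding=E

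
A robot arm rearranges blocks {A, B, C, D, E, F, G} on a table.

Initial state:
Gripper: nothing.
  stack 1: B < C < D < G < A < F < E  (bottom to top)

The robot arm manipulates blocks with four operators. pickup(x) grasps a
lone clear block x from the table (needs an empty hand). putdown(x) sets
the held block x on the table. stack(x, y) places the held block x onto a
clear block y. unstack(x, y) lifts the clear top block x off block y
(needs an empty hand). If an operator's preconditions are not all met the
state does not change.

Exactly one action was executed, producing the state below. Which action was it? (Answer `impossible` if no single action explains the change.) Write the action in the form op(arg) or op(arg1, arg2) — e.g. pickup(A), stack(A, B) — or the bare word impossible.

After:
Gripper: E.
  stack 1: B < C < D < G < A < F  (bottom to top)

unstack(E, F)

target: towers=[B/C/D/G/A/F] holding=E
     unstack(E, F) → towers=[B/C/D/G/A/F] holding=E  ← match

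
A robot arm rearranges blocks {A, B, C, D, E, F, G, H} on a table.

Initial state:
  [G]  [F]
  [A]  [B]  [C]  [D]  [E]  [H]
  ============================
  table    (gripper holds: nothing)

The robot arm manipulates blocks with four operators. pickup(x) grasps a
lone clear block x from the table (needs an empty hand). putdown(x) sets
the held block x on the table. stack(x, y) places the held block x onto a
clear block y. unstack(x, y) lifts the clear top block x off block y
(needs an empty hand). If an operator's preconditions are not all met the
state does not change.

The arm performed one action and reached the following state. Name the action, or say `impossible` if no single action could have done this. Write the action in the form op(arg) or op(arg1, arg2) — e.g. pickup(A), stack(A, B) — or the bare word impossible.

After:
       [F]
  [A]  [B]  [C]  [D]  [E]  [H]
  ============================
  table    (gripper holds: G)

target: towers=[A; B/F; C; D; E; H] holding=G
     unstack(G, A) → towers=[A; B/F; C; D; E; H] holding=G  ← match
         pickup(E) → towers=[A/G; B/F; C; D; H] holding=E
         pickup(H) → towers=[A/G; B/F; C; D; E] holding=H
     unstack(F, B) → towers=[A/G; B; C; D; E; H] holding=F
         pickup(D) → towers=[A/G; B/F; C; E; H] holding=D
         pickup(C) → towers=[A/G; B/F; D; E; H] holding=C

unstack(G, A)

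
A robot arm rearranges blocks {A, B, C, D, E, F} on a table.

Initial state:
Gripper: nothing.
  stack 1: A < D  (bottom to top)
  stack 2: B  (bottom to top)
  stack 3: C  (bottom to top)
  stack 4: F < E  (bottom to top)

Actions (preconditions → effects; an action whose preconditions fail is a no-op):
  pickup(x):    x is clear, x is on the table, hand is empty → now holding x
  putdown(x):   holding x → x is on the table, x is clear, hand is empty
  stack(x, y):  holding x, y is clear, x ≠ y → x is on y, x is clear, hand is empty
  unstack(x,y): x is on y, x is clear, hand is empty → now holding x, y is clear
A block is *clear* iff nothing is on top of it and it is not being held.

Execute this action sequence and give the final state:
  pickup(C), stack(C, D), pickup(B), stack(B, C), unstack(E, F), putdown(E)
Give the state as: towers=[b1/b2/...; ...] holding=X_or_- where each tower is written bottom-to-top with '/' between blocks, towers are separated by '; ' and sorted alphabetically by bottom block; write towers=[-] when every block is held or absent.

step 1 (pickup(C)): towers=[A/D; B; F/E] holding=C
step 2 (stack(C, D)): towers=[A/D/C; B; F/E] holding=-
step 3 (pickup(B)): towers=[A/D/C; F/E] holding=B
step 4 (stack(B, C)): towers=[A/D/C/B; F/E] holding=-
step 5 (unstack(E, F)): towers=[A/D/C/B; F] holding=E
step 6 (putdown(E)): towers=[A/D/C/B; E; F] holding=-

towers=[A/D/C/B; E; F] holding=-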